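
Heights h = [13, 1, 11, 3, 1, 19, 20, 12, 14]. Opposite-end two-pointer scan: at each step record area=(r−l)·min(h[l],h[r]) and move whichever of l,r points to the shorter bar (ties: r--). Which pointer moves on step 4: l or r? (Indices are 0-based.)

l=0 r=8: min(13,14)*8=104 best=104 *, l++
l=1 r=8: min(1,14)*7=7 best=104, l++
l=2 r=8: min(11,14)*6=66 best=104, l++
l=3 r=8: min(3,14)*5=15 best=104, l++

l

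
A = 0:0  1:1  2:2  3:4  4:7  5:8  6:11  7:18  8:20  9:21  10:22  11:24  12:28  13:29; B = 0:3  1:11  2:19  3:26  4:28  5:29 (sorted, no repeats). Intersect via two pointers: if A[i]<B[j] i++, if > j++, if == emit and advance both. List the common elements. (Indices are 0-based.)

[i=0,j=0] 0<3 → i++
[i=1,j=0] 1<3 → i++
[i=2,j=0] 2<3 → i++
[i=3,j=0] 4>3 → j++
[i=3,j=1] 4<11 → i++
[i=4,j=1] 7<11 → i++
[i=5,j=1] 8<11 → i++
[i=6,j=1] 11==11 emit → i++,j++
[i=7,j=2] 18<19 → i++
[i=8,j=2] 20>19 → j++
[i=8,j=3] 20<26 → i++
[i=9,j=3] 21<26 → i++
[i=10,j=3] 22<26 → i++
[i=11,j=3] 24<26 → i++
[i=12,j=3] 28>26 → j++
[i=12,j=4] 28==28 emit → i++,j++
[i=13,j=5] 29==29 emit → i++,j++

intersection = [11, 28, 29]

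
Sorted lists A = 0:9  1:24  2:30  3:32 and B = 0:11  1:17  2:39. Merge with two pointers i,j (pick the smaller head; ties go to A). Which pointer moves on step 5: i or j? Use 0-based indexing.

i=0 j=0: A[i]=9<=B[j]=11 take 9, i++
i=1 j=0: A[i]=24>B[j]=11 take 11, j++
i=1 j=1: A[i]=24>B[j]=17 take 17, j++
i=1 j=2: A[i]=24<=B[j]=39 take 24, i++
i=2 j=2: A[i]=30<=B[j]=39 take 30, i++

i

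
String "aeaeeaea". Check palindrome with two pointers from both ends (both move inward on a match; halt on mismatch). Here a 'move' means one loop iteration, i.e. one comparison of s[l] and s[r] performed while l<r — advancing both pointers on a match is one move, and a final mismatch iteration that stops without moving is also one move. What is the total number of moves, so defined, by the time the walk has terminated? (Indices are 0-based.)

4 moves

l=0 r=7: 'a'=='a', l++,r--
l=1 r=6: 'e'=='e', l++,r--
l=2 r=5: 'a'=='a', l++,r--
l=3 r=4: 'e'=='e', l++,r--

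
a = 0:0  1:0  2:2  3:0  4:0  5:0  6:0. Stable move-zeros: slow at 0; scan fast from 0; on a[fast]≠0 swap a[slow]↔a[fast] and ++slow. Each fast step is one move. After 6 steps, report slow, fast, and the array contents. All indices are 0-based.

(s=0,f=0) a[fast]=0 → fast++
(s=0,f=1) a[fast]=0 → fast++
(s=0,f=2) a[fast]=2≠0 swap→a[0]=2 → slow++,fast++
(s=1,f=3) a[fast]=0 → fast++
(s=1,f=4) a[fast]=0 → fast++
(s=1,f=5) a[fast]=0 → fast++

slow=1, fast=6, a=[2, 0, 0, 0, 0, 0, 0]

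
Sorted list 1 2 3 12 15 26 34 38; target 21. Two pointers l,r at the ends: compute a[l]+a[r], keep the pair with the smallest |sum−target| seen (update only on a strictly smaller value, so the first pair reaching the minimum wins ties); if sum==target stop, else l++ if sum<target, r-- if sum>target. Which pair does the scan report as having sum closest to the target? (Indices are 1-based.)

pair (3, 15) with sum 18 (|Δ|=3)

l=1 r=8: 1+38=39 d=18 *, r--
l=1 r=7: 1+34=35 d=14 *, r--
l=1 r=6: 1+26=27 d=6 *, r--
l=1 r=5: 1+15=16 d=5 *, l++
l=2 r=5: 2+15=17 d=4 *, l++
l=3 r=5: 3+15=18 d=3 *, l++
l=4 r=5: 12+15=27 d=6, r--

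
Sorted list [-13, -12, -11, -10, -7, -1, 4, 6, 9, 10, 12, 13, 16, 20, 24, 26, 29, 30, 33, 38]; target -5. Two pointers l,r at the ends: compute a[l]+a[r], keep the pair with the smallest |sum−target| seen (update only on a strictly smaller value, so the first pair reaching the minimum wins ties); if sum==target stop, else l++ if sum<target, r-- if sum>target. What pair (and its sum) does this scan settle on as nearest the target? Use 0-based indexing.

[0,19] -13+38=25 d=30 * → r--
[0,18] -13+33=20 d=25 * → r--
[0,17] -13+30=17 d=22 * → r--
[0,16] -13+29=16 d=21 * → r--
[0,15] -13+26=13 d=18 * → r--
[0,14] -13+24=11 d=16 * → r--
[0,13] -13+20=7 d=12 * → r--
[0,12] -13+16=3 d=8 * → r--
[0,11] -13+13=0 d=5 * → r--
[0,10] -13+12=-1 d=4 * → r--
[0,9] -13+10=-3 d=2 * → r--
[0,8] -13+9=-4 d=1 * → r--
[0,7] -13+6=-7 d=2 → l++
[1,7] -12+6=-6 d=1 → l++
[2,7] -11+6=-5 d=0 * → stop

pair (-11, 6) with sum -5 (|Δ|=0)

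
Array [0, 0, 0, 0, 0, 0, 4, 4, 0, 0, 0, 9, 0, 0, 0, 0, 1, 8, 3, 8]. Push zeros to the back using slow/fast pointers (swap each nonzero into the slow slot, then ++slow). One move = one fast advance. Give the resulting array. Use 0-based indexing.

[4, 4, 9, 1, 8, 3, 8, 0, 0, 0, 0, 0, 0, 0, 0, 0, 0, 0, 0, 0]

slow=0 fast=0: a[fast]=0, fast++
slow=0 fast=1: a[fast]=0, fast++
slow=0 fast=2: a[fast]=0, fast++
slow=0 fast=3: a[fast]=0, fast++
slow=0 fast=4: a[fast]=0, fast++
slow=0 fast=5: a[fast]=0, fast++
slow=0 fast=6: a[fast]=4≠0 swap→a[0]=4, slow++,fast++
slow=1 fast=7: a[fast]=4≠0 swap→a[1]=4, slow++,fast++
slow=2 fast=8: a[fast]=0, fast++
slow=2 fast=9: a[fast]=0, fast++
slow=2 fast=10: a[fast]=0, fast++
slow=2 fast=11: a[fast]=9≠0 swap→a[2]=9, slow++,fast++
slow=3 fast=12: a[fast]=0, fast++
slow=3 fast=13: a[fast]=0, fast++
slow=3 fast=14: a[fast]=0, fast++
slow=3 fast=15: a[fast]=0, fast++
slow=3 fast=16: a[fast]=1≠0 swap→a[3]=1, slow++,fast++
slow=4 fast=17: a[fast]=8≠0 swap→a[4]=8, slow++,fast++
slow=5 fast=18: a[fast]=3≠0 swap→a[5]=3, slow++,fast++
slow=6 fast=19: a[fast]=8≠0 swap→a[6]=8, slow++,fast++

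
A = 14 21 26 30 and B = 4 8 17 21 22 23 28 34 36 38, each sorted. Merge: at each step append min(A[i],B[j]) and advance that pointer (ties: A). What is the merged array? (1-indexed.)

[i=1,j=1] A[i]=14>B[j]=4 take 4 → j++
[i=1,j=2] A[i]=14>B[j]=8 take 8 → j++
[i=1,j=3] A[i]=14<=B[j]=17 take 14 → i++
[i=2,j=3] A[i]=21>B[j]=17 take 17 → j++
[i=2,j=4] A[i]=21<=B[j]=21 take 21 → i++
[i=3,j=4] A[i]=26>B[j]=21 take 21 → j++
[i=3,j=5] A[i]=26>B[j]=22 take 22 → j++
[i=3,j=6] A[i]=26>B[j]=23 take 23 → j++
[i=3,j=7] A[i]=26<=B[j]=28 take 26 → i++
[i=4,j=7] A[i]=30>B[j]=28 take 28 → j++
[i=4,j=8] A[i]=30<=B[j]=34 take 30 → i++
[i=5,j=8] A done, take B[j]=34 → j++
[i=5,j=9] A done, take B[j]=36 → j++
[i=5,j=10] A done, take B[j]=38 → j++

[4, 8, 14, 17, 21, 21, 22, 23, 26, 28, 30, 34, 36, 38]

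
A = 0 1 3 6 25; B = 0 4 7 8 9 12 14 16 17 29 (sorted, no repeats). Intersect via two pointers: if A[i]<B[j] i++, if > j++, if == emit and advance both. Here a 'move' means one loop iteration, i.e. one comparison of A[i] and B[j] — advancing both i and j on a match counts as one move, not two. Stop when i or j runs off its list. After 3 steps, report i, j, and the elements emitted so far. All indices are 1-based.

i=1 j=1: 0==0 emit, i++,j++
i=2 j=2: 1<4, i++
i=3 j=2: 3<4, i++

i=4, j=2, emitted=[0]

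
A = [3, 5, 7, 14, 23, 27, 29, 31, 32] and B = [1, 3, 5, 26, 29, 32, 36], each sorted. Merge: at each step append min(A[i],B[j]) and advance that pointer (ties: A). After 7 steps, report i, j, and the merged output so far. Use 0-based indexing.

[i=0,j=0] A[i]=3>B[j]=1 take 1 → j++
[i=0,j=1] A[i]=3<=B[j]=3 take 3 → i++
[i=1,j=1] A[i]=5>B[j]=3 take 3 → j++
[i=1,j=2] A[i]=5<=B[j]=5 take 5 → i++
[i=2,j=2] A[i]=7>B[j]=5 take 5 → j++
[i=2,j=3] A[i]=7<=B[j]=26 take 7 → i++
[i=3,j=3] A[i]=14<=B[j]=26 take 14 → i++

i=4, j=3, merged so far=[1, 3, 3, 5, 5, 7, 14]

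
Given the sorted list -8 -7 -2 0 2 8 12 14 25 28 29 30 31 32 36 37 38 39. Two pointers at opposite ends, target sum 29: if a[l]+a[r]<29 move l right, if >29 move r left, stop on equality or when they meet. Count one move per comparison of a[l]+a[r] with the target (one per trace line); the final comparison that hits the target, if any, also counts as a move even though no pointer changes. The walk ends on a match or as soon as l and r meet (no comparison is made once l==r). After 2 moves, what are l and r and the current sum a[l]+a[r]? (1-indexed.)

l=1, r=16, sum=29

l=1 r=18: -8+39=31 >29, r--
l=1 r=17: -8+38=30 >29, r--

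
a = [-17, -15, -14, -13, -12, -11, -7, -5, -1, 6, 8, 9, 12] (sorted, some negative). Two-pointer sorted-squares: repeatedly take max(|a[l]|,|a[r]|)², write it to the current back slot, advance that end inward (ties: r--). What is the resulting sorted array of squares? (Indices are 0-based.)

l=0 r=12: |-17|>|12| out[12]=289, l++
l=1 r=12: |-15|>|12| out[11]=225, l++
l=2 r=12: |-14|>|12| out[10]=196, l++
l=3 r=12: |-13|>|12| out[9]=169, l++
l=4 r=12: |-12|<=|12| out[8]=144, r--
l=4 r=11: |-12|>|9| out[7]=144, l++
l=5 r=11: |-11|>|9| out[6]=121, l++
l=6 r=11: |-7|<=|9| out[5]=81, r--
l=6 r=10: |-7|<=|8| out[4]=64, r--
l=6 r=9: |-7|>|6| out[3]=49, l++
l=7 r=9: |-5|<=|6| out[2]=36, r--
l=7 r=8: |-5|>|-1| out[1]=25, l++
l=8 r=8: |-1|<=|-1| out[0]=1, r--

[1, 25, 36, 49, 64, 81, 121, 144, 144, 169, 196, 225, 289]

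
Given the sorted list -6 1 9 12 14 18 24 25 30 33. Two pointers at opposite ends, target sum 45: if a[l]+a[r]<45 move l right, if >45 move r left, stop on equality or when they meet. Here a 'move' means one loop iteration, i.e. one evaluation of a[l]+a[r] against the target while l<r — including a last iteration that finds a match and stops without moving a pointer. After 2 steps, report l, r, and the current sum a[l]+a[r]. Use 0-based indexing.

[0,9] -6+33=27 <45 → l++
[1,9] 1+33=34 <45 → l++

l=2, r=9, sum=42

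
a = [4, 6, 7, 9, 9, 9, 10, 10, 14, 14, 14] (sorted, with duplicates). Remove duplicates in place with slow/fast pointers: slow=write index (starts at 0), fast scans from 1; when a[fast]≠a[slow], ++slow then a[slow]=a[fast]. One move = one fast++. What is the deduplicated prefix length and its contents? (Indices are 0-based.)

slow=0 fast=1: a[fast]=6≠a[slow]=4 write a[1]=6, slow++,fast++
slow=1 fast=2: a[fast]=7≠a[slow]=6 write a[2]=7, slow++,fast++
slow=2 fast=3: a[fast]=9≠a[slow]=7 write a[3]=9, slow++,fast++
slow=3 fast=4: a[fast]=9=a[slow] dup, fast++
slow=3 fast=5: a[fast]=9=a[slow] dup, fast++
slow=3 fast=6: a[fast]=10≠a[slow]=9 write a[4]=10, slow++,fast++
slow=4 fast=7: a[fast]=10=a[slow] dup, fast++
slow=4 fast=8: a[fast]=14≠a[slow]=10 write a[5]=14, slow++,fast++
slow=5 fast=9: a[fast]=14=a[slow] dup, fast++
slow=5 fast=10: a[fast]=14=a[slow] dup, fast++

length 6; prefix = [4, 6, 7, 9, 10, 14]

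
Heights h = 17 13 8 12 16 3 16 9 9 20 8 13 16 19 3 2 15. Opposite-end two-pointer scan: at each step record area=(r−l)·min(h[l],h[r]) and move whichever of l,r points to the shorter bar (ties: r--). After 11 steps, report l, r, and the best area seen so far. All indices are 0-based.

l=0 r=16: min(17,15)*16=240 best=240 *, r--
l=0 r=15: min(17,2)*15=30 best=240, r--
l=0 r=14: min(17,3)*14=42 best=240, r--
l=0 r=13: min(17,19)*13=221 best=240, l++
l=1 r=13: min(13,19)*12=156 best=240, l++
l=2 r=13: min(8,19)*11=88 best=240, l++
l=3 r=13: min(12,19)*10=120 best=240, l++
l=4 r=13: min(16,19)*9=144 best=240, l++
l=5 r=13: min(3,19)*8=24 best=240, l++
l=6 r=13: min(16,19)*7=112 best=240, l++
l=7 r=13: min(9,19)*6=54 best=240, l++

l=8, r=13, best area=240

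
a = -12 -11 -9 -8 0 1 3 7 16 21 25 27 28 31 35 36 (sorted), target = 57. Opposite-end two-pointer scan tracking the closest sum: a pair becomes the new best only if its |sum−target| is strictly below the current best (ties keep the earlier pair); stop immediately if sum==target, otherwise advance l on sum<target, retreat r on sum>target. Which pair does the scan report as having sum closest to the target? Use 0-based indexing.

pair (21, 36) with sum 57 (|Δ|=0)

[0,15] -12+36=24 d=33 * → l++
[1,15] -11+36=25 d=32 * → l++
[2,15] -9+36=27 d=30 * → l++
[3,15] -8+36=28 d=29 * → l++
[4,15] 0+36=36 d=21 * → l++
[5,15] 1+36=37 d=20 * → l++
[6,15] 3+36=39 d=18 * → l++
[7,15] 7+36=43 d=14 * → l++
[8,15] 16+36=52 d=5 * → l++
[9,15] 21+36=57 d=0 * → stop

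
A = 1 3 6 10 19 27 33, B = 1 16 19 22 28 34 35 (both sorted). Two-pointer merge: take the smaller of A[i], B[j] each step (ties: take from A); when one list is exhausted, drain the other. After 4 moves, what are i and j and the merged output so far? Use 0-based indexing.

i=3, j=1, merged so far=[1, 1, 3, 6]

i=0 j=0: A[i]=1<=B[j]=1 take 1, i++
i=1 j=0: A[i]=3>B[j]=1 take 1, j++
i=1 j=1: A[i]=3<=B[j]=16 take 3, i++
i=2 j=1: A[i]=6<=B[j]=16 take 6, i++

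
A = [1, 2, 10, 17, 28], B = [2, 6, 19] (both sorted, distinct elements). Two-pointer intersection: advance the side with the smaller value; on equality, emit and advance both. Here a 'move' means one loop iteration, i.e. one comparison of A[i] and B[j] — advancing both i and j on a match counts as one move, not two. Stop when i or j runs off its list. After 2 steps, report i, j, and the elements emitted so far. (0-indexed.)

i=0 j=0: 1<2, i++
i=1 j=0: 2==2 emit, i++,j++

i=2, j=1, emitted=[2]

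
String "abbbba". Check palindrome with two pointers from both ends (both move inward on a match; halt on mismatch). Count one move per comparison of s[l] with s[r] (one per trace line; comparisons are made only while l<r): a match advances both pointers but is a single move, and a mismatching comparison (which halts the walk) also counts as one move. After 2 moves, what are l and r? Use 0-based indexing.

l=2, r=3

[0,5] 'a'=='a' → l++,r--
[1,4] 'b'=='b' → l++,r--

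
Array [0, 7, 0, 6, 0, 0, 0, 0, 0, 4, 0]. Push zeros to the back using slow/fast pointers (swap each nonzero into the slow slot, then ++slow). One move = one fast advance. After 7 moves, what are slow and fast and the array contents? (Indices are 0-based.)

(s=0,f=0) a[fast]=0 → fast++
(s=0,f=1) a[fast]=7≠0 swap→a[0]=7 → slow++,fast++
(s=1,f=2) a[fast]=0 → fast++
(s=1,f=3) a[fast]=6≠0 swap→a[1]=6 → slow++,fast++
(s=2,f=4) a[fast]=0 → fast++
(s=2,f=5) a[fast]=0 → fast++
(s=2,f=6) a[fast]=0 → fast++

slow=2, fast=7, a=[7, 6, 0, 0, 0, 0, 0, 0, 0, 4, 0]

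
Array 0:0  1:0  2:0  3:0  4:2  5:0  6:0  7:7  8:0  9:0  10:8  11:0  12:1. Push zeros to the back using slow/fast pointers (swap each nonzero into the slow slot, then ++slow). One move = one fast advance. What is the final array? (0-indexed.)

[2, 7, 8, 1, 0, 0, 0, 0, 0, 0, 0, 0, 0]

slow=0 fast=0: a[fast]=0, fast++
slow=0 fast=1: a[fast]=0, fast++
slow=0 fast=2: a[fast]=0, fast++
slow=0 fast=3: a[fast]=0, fast++
slow=0 fast=4: a[fast]=2≠0 swap→a[0]=2, slow++,fast++
slow=1 fast=5: a[fast]=0, fast++
slow=1 fast=6: a[fast]=0, fast++
slow=1 fast=7: a[fast]=7≠0 swap→a[1]=7, slow++,fast++
slow=2 fast=8: a[fast]=0, fast++
slow=2 fast=9: a[fast]=0, fast++
slow=2 fast=10: a[fast]=8≠0 swap→a[2]=8, slow++,fast++
slow=3 fast=11: a[fast]=0, fast++
slow=3 fast=12: a[fast]=1≠0 swap→a[3]=1, slow++,fast++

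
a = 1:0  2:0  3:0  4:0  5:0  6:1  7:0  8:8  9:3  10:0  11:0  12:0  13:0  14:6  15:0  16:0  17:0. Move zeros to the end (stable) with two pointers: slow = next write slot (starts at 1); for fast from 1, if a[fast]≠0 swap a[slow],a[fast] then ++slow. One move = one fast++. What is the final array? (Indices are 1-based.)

slow=1 fast=1: a[fast]=0, fast++
slow=1 fast=2: a[fast]=0, fast++
slow=1 fast=3: a[fast]=0, fast++
slow=1 fast=4: a[fast]=0, fast++
slow=1 fast=5: a[fast]=0, fast++
slow=1 fast=6: a[fast]=1≠0 swap→a[1]=1, slow++,fast++
slow=2 fast=7: a[fast]=0, fast++
slow=2 fast=8: a[fast]=8≠0 swap→a[2]=8, slow++,fast++
slow=3 fast=9: a[fast]=3≠0 swap→a[3]=3, slow++,fast++
slow=4 fast=10: a[fast]=0, fast++
slow=4 fast=11: a[fast]=0, fast++
slow=4 fast=12: a[fast]=0, fast++
slow=4 fast=13: a[fast]=0, fast++
slow=4 fast=14: a[fast]=6≠0 swap→a[4]=6, slow++,fast++
slow=5 fast=15: a[fast]=0, fast++
slow=5 fast=16: a[fast]=0, fast++
slow=5 fast=17: a[fast]=0, fast++

[1, 8, 3, 6, 0, 0, 0, 0, 0, 0, 0, 0, 0, 0, 0, 0, 0]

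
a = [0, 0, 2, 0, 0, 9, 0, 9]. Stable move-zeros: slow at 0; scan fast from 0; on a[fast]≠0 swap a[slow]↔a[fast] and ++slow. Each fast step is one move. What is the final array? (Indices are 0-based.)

[2, 9, 9, 0, 0, 0, 0, 0]

(s=0,f=0) a[fast]=0 → fast++
(s=0,f=1) a[fast]=0 → fast++
(s=0,f=2) a[fast]=2≠0 swap→a[0]=2 → slow++,fast++
(s=1,f=3) a[fast]=0 → fast++
(s=1,f=4) a[fast]=0 → fast++
(s=1,f=5) a[fast]=9≠0 swap→a[1]=9 → slow++,fast++
(s=2,f=6) a[fast]=0 → fast++
(s=2,f=7) a[fast]=9≠0 swap→a[2]=9 → slow++,fast++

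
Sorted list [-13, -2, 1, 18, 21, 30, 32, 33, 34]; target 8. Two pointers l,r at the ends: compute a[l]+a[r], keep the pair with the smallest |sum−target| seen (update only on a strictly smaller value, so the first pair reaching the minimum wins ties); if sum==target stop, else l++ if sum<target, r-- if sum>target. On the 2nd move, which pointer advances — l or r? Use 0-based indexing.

r

l=0 r=8: -13+34=21 d=13 *, r--
l=0 r=7: -13+33=20 d=12 *, r--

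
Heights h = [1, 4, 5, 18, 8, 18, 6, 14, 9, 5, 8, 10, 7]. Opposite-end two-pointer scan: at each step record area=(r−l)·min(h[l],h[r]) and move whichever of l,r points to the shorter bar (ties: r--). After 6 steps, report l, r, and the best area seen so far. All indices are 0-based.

l=3, r=9, best area=80

l=0 r=12: min(1,7)*12=12 best=12 *, l++
l=1 r=12: min(4,7)*11=44 best=44 *, l++
l=2 r=12: min(5,7)*10=50 best=50 *, l++
l=3 r=12: min(18,7)*9=63 best=63 *, r--
l=3 r=11: min(18,10)*8=80 best=80 *, r--
l=3 r=10: min(18,8)*7=56 best=80, r--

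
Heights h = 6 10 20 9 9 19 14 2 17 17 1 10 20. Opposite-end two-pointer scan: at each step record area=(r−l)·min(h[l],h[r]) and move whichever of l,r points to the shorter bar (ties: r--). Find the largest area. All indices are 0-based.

[0,12] min(6,20)*12=72 best=72 * → l++
[1,12] min(10,20)*11=110 best=110 * → l++
[2,12] min(20,20)*10=200 best=200 * → r--
[2,11] min(20,10)*9=90 best=200 → r--
[2,10] min(20,1)*8=8 best=200 → r--
[2,9] min(20,17)*7=119 best=200 → r--
[2,8] min(20,17)*6=102 best=200 → r--
[2,7] min(20,2)*5=10 best=200 → r--
[2,6] min(20,14)*4=56 best=200 → r--
[2,5] min(20,19)*3=57 best=200 → r--
[2,4] min(20,9)*2=18 best=200 → r--
[2,3] min(20,9)*1=9 best=200 → r--

max area = 200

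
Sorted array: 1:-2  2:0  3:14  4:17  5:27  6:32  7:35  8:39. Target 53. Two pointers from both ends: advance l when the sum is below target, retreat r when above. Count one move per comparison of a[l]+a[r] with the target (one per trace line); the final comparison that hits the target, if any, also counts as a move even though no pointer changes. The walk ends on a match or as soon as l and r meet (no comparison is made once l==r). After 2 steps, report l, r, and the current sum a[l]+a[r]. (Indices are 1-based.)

l=3, r=8, sum=53

l=1 r=8: -2+39=37 <53, l++
l=2 r=8: 0+39=39 <53, l++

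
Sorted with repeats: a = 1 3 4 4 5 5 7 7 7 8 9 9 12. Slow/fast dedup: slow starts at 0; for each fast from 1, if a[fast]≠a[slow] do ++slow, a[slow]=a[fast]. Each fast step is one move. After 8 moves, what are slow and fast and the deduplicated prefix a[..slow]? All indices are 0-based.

slow=4, fast=9, prefix=[1, 3, 4, 5, 7]

slow=0 fast=1: a[fast]=3≠a[slow]=1 write a[1]=3, slow++,fast++
slow=1 fast=2: a[fast]=4≠a[slow]=3 write a[2]=4, slow++,fast++
slow=2 fast=3: a[fast]=4=a[slow] dup, fast++
slow=2 fast=4: a[fast]=5≠a[slow]=4 write a[3]=5, slow++,fast++
slow=3 fast=5: a[fast]=5=a[slow] dup, fast++
slow=3 fast=6: a[fast]=7≠a[slow]=5 write a[4]=7, slow++,fast++
slow=4 fast=7: a[fast]=7=a[slow] dup, fast++
slow=4 fast=8: a[fast]=7=a[slow] dup, fast++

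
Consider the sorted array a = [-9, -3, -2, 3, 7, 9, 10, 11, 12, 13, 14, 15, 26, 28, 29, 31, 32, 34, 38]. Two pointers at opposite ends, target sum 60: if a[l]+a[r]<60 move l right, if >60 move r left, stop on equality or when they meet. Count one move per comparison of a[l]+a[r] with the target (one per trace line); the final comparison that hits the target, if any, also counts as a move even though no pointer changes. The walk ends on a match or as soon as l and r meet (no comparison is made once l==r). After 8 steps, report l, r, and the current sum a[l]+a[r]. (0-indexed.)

[0,18] -9+38=29 <60 → l++
[1,18] -3+38=35 <60 → l++
[2,18] -2+38=36 <60 → l++
[3,18] 3+38=41 <60 → l++
[4,18] 7+38=45 <60 → l++
[5,18] 9+38=47 <60 → l++
[6,18] 10+38=48 <60 → l++
[7,18] 11+38=49 <60 → l++

l=8, r=18, sum=50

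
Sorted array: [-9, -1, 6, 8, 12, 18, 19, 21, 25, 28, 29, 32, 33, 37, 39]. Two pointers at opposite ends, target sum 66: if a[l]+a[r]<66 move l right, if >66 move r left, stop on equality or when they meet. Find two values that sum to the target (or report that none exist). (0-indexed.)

l=0 r=14: -9+39=30 <66, l++
l=1 r=14: -1+39=38 <66, l++
l=2 r=14: 6+39=45 <66, l++
l=3 r=14: 8+39=47 <66, l++
l=4 r=14: 12+39=51 <66, l++
l=5 r=14: 18+39=57 <66, l++
l=6 r=14: 19+39=58 <66, l++
l=7 r=14: 21+39=60 <66, l++
l=8 r=14: 25+39=64 <66, l++
l=9 r=14: 28+39=67 >66, r--
l=9 r=13: 28+37=65 <66, l++
l=10 r=13: 29+37=66, found

(29, 37)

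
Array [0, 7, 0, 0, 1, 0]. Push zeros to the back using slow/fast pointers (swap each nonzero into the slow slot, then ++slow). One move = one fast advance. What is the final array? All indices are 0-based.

[7, 1, 0, 0, 0, 0]

(s=0,f=0) a[fast]=0 → fast++
(s=0,f=1) a[fast]=7≠0 swap→a[0]=7 → slow++,fast++
(s=1,f=2) a[fast]=0 → fast++
(s=1,f=3) a[fast]=0 → fast++
(s=1,f=4) a[fast]=1≠0 swap→a[1]=1 → slow++,fast++
(s=2,f=5) a[fast]=0 → fast++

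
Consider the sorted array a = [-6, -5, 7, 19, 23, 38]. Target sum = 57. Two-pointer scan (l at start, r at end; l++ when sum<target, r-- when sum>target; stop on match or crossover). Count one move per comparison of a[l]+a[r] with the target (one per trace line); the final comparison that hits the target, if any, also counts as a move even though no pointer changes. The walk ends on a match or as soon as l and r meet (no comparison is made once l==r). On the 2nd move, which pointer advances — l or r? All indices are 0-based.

[0,5] -6+38=32 <57 → l++
[1,5] -5+38=33 <57 → l++

l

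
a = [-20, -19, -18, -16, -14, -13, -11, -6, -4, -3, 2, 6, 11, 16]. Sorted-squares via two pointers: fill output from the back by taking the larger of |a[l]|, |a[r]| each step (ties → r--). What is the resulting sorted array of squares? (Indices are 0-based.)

l=0 r=13: |-20|>|16| out[13]=400, l++
l=1 r=13: |-19|>|16| out[12]=361, l++
l=2 r=13: |-18|>|16| out[11]=324, l++
l=3 r=13: |-16|<=|16| out[10]=256, r--
l=3 r=12: |-16|>|11| out[9]=256, l++
l=4 r=12: |-14|>|11| out[8]=196, l++
l=5 r=12: |-13|>|11| out[7]=169, l++
l=6 r=12: |-11|<=|11| out[6]=121, r--
l=6 r=11: |-11|>|6| out[5]=121, l++
l=7 r=11: |-6|<=|6| out[4]=36, r--
l=7 r=10: |-6|>|2| out[3]=36, l++
l=8 r=10: |-4|>|2| out[2]=16, l++
l=9 r=10: |-3|>|2| out[1]=9, l++
l=10 r=10: |2|<=|2| out[0]=4, r--

[4, 9, 16, 36, 36, 121, 121, 169, 196, 256, 256, 324, 361, 400]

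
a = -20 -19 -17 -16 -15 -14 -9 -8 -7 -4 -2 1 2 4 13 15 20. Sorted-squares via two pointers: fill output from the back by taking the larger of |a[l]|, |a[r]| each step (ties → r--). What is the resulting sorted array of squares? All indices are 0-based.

[1, 4, 4, 16, 16, 49, 64, 81, 169, 196, 225, 225, 256, 289, 361, 400, 400]

[0,16] |-20|<=|20| out[16]=400 → r--
[0,15] |-20|>|15| out[15]=400 → l++
[1,15] |-19|>|15| out[14]=361 → l++
[2,15] |-17|>|15| out[13]=289 → l++
[3,15] |-16|>|15| out[12]=256 → l++
[4,15] |-15|<=|15| out[11]=225 → r--
[4,14] |-15|>|13| out[10]=225 → l++
[5,14] |-14|>|13| out[9]=196 → l++
[6,14] |-9|<=|13| out[8]=169 → r--
[6,13] |-9|>|4| out[7]=81 → l++
[7,13] |-8|>|4| out[6]=64 → l++
[8,13] |-7|>|4| out[5]=49 → l++
[9,13] |-4|<=|4| out[4]=16 → r--
[9,12] |-4|>|2| out[3]=16 → l++
[10,12] |-2|<=|2| out[2]=4 → r--
[10,11] |-2|>|1| out[1]=4 → l++
[11,11] |1|<=|1| out[0]=1 → r--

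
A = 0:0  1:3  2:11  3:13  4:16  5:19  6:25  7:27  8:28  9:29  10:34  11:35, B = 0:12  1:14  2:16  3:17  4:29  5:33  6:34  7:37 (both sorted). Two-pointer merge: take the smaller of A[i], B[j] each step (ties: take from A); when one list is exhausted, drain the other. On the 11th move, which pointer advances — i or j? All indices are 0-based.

[i=0,j=0] A[i]=0<=B[j]=12 take 0 → i++
[i=1,j=0] A[i]=3<=B[j]=12 take 3 → i++
[i=2,j=0] A[i]=11<=B[j]=12 take 11 → i++
[i=3,j=0] A[i]=13>B[j]=12 take 12 → j++
[i=3,j=1] A[i]=13<=B[j]=14 take 13 → i++
[i=4,j=1] A[i]=16>B[j]=14 take 14 → j++
[i=4,j=2] A[i]=16<=B[j]=16 take 16 → i++
[i=5,j=2] A[i]=19>B[j]=16 take 16 → j++
[i=5,j=3] A[i]=19>B[j]=17 take 17 → j++
[i=5,j=4] A[i]=19<=B[j]=29 take 19 → i++
[i=6,j=4] A[i]=25<=B[j]=29 take 25 → i++

i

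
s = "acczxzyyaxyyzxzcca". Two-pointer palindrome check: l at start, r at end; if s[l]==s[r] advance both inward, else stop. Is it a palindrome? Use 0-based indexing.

l=0 r=17: 'a'=='a', l++,r--
l=1 r=16: 'c'=='c', l++,r--
l=2 r=15: 'c'=='c', l++,r--
l=3 r=14: 'z'=='z', l++,r--
l=4 r=13: 'x'=='x', l++,r--
l=5 r=12: 'z'=='z', l++,r--
l=6 r=11: 'y'=='y', l++,r--
l=7 r=10: 'y'=='y', l++,r--
l=8 r=9: 'a'!='x', stop

not a palindrome (mismatch at 8,9)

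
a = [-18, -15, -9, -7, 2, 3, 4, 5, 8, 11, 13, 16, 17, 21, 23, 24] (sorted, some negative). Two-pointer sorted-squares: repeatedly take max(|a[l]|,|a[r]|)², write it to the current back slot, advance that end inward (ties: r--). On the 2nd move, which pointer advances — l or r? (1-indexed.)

[1,16] |-18|<=|24| out[16]=576 → r--
[1,15] |-18|<=|23| out[15]=529 → r--

r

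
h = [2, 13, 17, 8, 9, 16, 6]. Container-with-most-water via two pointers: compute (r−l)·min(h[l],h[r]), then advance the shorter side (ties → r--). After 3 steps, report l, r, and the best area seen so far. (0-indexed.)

l=2, r=5, best area=52

[0,6] min(2,6)*6=12 best=12 * → l++
[1,6] min(13,6)*5=30 best=30 * → r--
[1,5] min(13,16)*4=52 best=52 * → l++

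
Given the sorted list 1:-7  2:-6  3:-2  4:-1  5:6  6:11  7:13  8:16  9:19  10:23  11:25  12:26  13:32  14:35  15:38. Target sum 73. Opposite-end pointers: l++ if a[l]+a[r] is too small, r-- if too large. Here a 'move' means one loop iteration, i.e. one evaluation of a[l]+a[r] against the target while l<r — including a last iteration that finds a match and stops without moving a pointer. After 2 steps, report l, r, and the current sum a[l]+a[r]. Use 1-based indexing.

l=3, r=15, sum=36

l=1 r=15: -7+38=31 <73, l++
l=2 r=15: -6+38=32 <73, l++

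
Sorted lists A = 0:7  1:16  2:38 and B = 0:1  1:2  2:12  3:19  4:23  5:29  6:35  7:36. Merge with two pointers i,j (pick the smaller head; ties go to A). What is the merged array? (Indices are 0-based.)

i=0 j=0: A[i]=7>B[j]=1 take 1, j++
i=0 j=1: A[i]=7>B[j]=2 take 2, j++
i=0 j=2: A[i]=7<=B[j]=12 take 7, i++
i=1 j=2: A[i]=16>B[j]=12 take 12, j++
i=1 j=3: A[i]=16<=B[j]=19 take 16, i++
i=2 j=3: A[i]=38>B[j]=19 take 19, j++
i=2 j=4: A[i]=38>B[j]=23 take 23, j++
i=2 j=5: A[i]=38>B[j]=29 take 29, j++
i=2 j=6: A[i]=38>B[j]=35 take 35, j++
i=2 j=7: A[i]=38>B[j]=36 take 36, j++
i=2 j=8: B done, take A[i]=38, i++

[1, 2, 7, 12, 16, 19, 23, 29, 35, 36, 38]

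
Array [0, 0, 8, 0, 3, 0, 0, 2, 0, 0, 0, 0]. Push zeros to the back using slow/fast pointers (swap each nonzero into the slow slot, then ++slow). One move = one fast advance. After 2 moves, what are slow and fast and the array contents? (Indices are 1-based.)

slow=1, fast=3, a=[0, 0, 8, 0, 3, 0, 0, 2, 0, 0, 0, 0]

slow=1 fast=1: a[fast]=0, fast++
slow=1 fast=2: a[fast]=0, fast++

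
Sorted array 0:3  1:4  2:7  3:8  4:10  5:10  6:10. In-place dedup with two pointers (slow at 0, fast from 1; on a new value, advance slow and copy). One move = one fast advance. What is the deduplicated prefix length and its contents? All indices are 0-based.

slow=0 fast=1: a[fast]=4≠a[slow]=3 write a[1]=4, slow++,fast++
slow=1 fast=2: a[fast]=7≠a[slow]=4 write a[2]=7, slow++,fast++
slow=2 fast=3: a[fast]=8≠a[slow]=7 write a[3]=8, slow++,fast++
slow=3 fast=4: a[fast]=10≠a[slow]=8 write a[4]=10, slow++,fast++
slow=4 fast=5: a[fast]=10=a[slow] dup, fast++
slow=4 fast=6: a[fast]=10=a[slow] dup, fast++

length 5; prefix = [3, 4, 7, 8, 10]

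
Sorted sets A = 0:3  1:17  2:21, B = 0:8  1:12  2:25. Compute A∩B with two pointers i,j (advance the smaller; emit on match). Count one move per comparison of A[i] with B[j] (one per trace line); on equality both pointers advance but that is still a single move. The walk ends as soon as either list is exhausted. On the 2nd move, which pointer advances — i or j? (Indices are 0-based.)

[i=0,j=0] 3<8 → i++
[i=1,j=0] 17>8 → j++

j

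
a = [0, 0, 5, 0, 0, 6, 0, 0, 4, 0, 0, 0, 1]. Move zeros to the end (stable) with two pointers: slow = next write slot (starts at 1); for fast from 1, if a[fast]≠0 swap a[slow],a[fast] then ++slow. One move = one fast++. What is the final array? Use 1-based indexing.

[5, 6, 4, 1, 0, 0, 0, 0, 0, 0, 0, 0, 0]

(s=1,f=1) a[fast]=0 → fast++
(s=1,f=2) a[fast]=0 → fast++
(s=1,f=3) a[fast]=5≠0 swap→a[1]=5 → slow++,fast++
(s=2,f=4) a[fast]=0 → fast++
(s=2,f=5) a[fast]=0 → fast++
(s=2,f=6) a[fast]=6≠0 swap→a[2]=6 → slow++,fast++
(s=3,f=7) a[fast]=0 → fast++
(s=3,f=8) a[fast]=0 → fast++
(s=3,f=9) a[fast]=4≠0 swap→a[3]=4 → slow++,fast++
(s=4,f=10) a[fast]=0 → fast++
(s=4,f=11) a[fast]=0 → fast++
(s=4,f=12) a[fast]=0 → fast++
(s=4,f=13) a[fast]=1≠0 swap→a[4]=1 → slow++,fast++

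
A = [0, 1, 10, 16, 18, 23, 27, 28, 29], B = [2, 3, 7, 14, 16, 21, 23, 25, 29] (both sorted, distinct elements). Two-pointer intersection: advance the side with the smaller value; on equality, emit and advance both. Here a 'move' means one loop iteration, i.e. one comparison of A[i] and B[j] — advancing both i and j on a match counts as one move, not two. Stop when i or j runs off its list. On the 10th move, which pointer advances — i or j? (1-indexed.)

[i=1,j=1] 0<2 → i++
[i=2,j=1] 1<2 → i++
[i=3,j=1] 10>2 → j++
[i=3,j=2] 10>3 → j++
[i=3,j=3] 10>7 → j++
[i=3,j=4] 10<14 → i++
[i=4,j=4] 16>14 → j++
[i=4,j=5] 16==16 emit → i++,j++
[i=5,j=6] 18<21 → i++
[i=6,j=6] 23>21 → j++

j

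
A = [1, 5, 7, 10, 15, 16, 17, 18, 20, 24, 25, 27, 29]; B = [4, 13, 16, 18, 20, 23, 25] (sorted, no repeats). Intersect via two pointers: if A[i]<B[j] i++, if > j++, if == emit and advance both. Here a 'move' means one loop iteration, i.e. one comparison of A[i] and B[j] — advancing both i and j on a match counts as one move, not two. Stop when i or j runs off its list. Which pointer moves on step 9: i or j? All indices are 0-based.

i

[i=0,j=0] 1<4 → i++
[i=1,j=0] 5>4 → j++
[i=1,j=1] 5<13 → i++
[i=2,j=1] 7<13 → i++
[i=3,j=1] 10<13 → i++
[i=4,j=1] 15>13 → j++
[i=4,j=2] 15<16 → i++
[i=5,j=2] 16==16 emit → i++,j++
[i=6,j=3] 17<18 → i++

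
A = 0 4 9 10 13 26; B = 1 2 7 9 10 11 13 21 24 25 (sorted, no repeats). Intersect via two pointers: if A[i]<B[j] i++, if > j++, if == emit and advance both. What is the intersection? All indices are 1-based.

[i=1,j=1] 0<1 → i++
[i=2,j=1] 4>1 → j++
[i=2,j=2] 4>2 → j++
[i=2,j=3] 4<7 → i++
[i=3,j=3] 9>7 → j++
[i=3,j=4] 9==9 emit → i++,j++
[i=4,j=5] 10==10 emit → i++,j++
[i=5,j=6] 13>11 → j++
[i=5,j=7] 13==13 emit → i++,j++
[i=6,j=8] 26>21 → j++
[i=6,j=9] 26>24 → j++
[i=6,j=10] 26>25 → j++

intersection = [9, 10, 13]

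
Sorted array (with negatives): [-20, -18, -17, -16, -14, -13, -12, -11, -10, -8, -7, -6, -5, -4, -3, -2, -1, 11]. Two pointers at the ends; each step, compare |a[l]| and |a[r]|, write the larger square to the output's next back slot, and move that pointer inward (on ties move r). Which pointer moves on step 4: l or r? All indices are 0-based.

l

l=0 r=17: |-20|>|11| out[17]=400, l++
l=1 r=17: |-18|>|11| out[16]=324, l++
l=2 r=17: |-17|>|11| out[15]=289, l++
l=3 r=17: |-16|>|11| out[14]=256, l++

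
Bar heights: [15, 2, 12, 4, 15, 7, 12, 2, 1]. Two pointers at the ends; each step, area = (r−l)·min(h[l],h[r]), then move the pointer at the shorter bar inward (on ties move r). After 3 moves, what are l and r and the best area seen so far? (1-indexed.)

l=1 r=9: min(15,1)*8=8 best=8 *, r--
l=1 r=8: min(15,2)*7=14 best=14 *, r--
l=1 r=7: min(15,12)*6=72 best=72 *, r--

l=1, r=6, best area=72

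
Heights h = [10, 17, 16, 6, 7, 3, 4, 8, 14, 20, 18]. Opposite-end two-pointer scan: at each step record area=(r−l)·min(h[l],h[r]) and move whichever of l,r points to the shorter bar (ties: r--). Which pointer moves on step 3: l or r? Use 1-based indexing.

l

l=1 r=11: min(10,18)*10=100 best=100 *, l++
l=2 r=11: min(17,18)*9=153 best=153 *, l++
l=3 r=11: min(16,18)*8=128 best=153, l++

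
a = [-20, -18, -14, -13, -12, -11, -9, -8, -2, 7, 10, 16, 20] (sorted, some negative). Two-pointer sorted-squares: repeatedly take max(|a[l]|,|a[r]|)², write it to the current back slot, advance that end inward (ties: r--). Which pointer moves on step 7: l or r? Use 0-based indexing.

[0,12] |-20|<=|20| out[12]=400 → r--
[0,11] |-20|>|16| out[11]=400 → l++
[1,11] |-18|>|16| out[10]=324 → l++
[2,11] |-14|<=|16| out[9]=256 → r--
[2,10] |-14|>|10| out[8]=196 → l++
[3,10] |-13|>|10| out[7]=169 → l++
[4,10] |-12|>|10| out[6]=144 → l++

l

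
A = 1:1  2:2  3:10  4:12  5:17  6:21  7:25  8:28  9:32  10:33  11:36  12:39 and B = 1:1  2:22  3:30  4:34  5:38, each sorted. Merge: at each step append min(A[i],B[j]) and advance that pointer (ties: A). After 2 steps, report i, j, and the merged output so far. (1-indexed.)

i=2, j=2, merged so far=[1, 1]

[i=1,j=1] A[i]=1<=B[j]=1 take 1 → i++
[i=2,j=1] A[i]=2>B[j]=1 take 1 → j++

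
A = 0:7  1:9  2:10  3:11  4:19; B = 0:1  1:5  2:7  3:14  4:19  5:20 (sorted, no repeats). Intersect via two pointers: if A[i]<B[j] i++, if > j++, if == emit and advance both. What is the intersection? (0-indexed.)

intersection = [7, 19]

i=0 j=0: 7>1, j++
i=0 j=1: 7>5, j++
i=0 j=2: 7==7 emit, i++,j++
i=1 j=3: 9<14, i++
i=2 j=3: 10<14, i++
i=3 j=3: 11<14, i++
i=4 j=3: 19>14, j++
i=4 j=4: 19==19 emit, i++,j++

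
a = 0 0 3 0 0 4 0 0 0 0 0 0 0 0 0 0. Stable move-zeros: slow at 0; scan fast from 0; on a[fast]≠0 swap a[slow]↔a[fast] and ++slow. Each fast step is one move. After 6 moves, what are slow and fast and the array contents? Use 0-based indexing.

slow=2, fast=6, a=[3, 4, 0, 0, 0, 0, 0, 0, 0, 0, 0, 0, 0, 0, 0, 0]

slow=0 fast=0: a[fast]=0, fast++
slow=0 fast=1: a[fast]=0, fast++
slow=0 fast=2: a[fast]=3≠0 swap→a[0]=3, slow++,fast++
slow=1 fast=3: a[fast]=0, fast++
slow=1 fast=4: a[fast]=0, fast++
slow=1 fast=5: a[fast]=4≠0 swap→a[1]=4, slow++,fast++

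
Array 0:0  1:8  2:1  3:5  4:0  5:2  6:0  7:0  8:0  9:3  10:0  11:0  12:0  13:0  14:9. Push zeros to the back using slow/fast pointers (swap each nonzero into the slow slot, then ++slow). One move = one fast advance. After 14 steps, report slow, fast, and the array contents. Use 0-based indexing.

slow=0 fast=0: a[fast]=0, fast++
slow=0 fast=1: a[fast]=8≠0 swap→a[0]=8, slow++,fast++
slow=1 fast=2: a[fast]=1≠0 swap→a[1]=1, slow++,fast++
slow=2 fast=3: a[fast]=5≠0 swap→a[2]=5, slow++,fast++
slow=3 fast=4: a[fast]=0, fast++
slow=3 fast=5: a[fast]=2≠0 swap→a[3]=2, slow++,fast++
slow=4 fast=6: a[fast]=0, fast++
slow=4 fast=7: a[fast]=0, fast++
slow=4 fast=8: a[fast]=0, fast++
slow=4 fast=9: a[fast]=3≠0 swap→a[4]=3, slow++,fast++
slow=5 fast=10: a[fast]=0, fast++
slow=5 fast=11: a[fast]=0, fast++
slow=5 fast=12: a[fast]=0, fast++
slow=5 fast=13: a[fast]=0, fast++

slow=5, fast=14, a=[8, 1, 5, 2, 3, 0, 0, 0, 0, 0, 0, 0, 0, 0, 9]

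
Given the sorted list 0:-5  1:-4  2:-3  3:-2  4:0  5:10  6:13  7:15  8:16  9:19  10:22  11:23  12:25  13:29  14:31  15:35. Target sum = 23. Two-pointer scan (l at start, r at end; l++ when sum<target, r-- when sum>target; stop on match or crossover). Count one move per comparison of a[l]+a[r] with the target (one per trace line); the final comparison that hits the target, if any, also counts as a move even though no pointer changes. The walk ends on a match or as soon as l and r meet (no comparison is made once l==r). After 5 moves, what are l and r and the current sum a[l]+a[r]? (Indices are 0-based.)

[0,15] -5+35=30 >23 → r--
[0,14] -5+31=26 >23 → r--
[0,13] -5+29=24 >23 → r--
[0,12] -5+25=20 <23 → l++
[1,12] -4+25=21 <23 → l++

l=2, r=12, sum=22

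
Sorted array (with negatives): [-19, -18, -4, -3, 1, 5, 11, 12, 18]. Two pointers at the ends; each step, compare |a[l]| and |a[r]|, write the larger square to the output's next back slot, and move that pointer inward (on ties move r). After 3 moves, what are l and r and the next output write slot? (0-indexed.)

l=2, r=7, next write slot=5

[0,8] |-19|>|18| out[8]=361 → l++
[1,8] |-18|<=|18| out[7]=324 → r--
[1,7] |-18|>|12| out[6]=324 → l++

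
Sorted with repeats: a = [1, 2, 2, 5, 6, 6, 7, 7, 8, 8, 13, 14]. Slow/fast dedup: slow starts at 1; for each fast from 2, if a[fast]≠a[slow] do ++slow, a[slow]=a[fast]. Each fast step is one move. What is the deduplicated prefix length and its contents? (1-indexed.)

slow=1 fast=2: a[fast]=2≠a[slow]=1 write a[2]=2, slow++,fast++
slow=2 fast=3: a[fast]=2=a[slow] dup, fast++
slow=2 fast=4: a[fast]=5≠a[slow]=2 write a[3]=5, slow++,fast++
slow=3 fast=5: a[fast]=6≠a[slow]=5 write a[4]=6, slow++,fast++
slow=4 fast=6: a[fast]=6=a[slow] dup, fast++
slow=4 fast=7: a[fast]=7≠a[slow]=6 write a[5]=7, slow++,fast++
slow=5 fast=8: a[fast]=7=a[slow] dup, fast++
slow=5 fast=9: a[fast]=8≠a[slow]=7 write a[6]=8, slow++,fast++
slow=6 fast=10: a[fast]=8=a[slow] dup, fast++
slow=6 fast=11: a[fast]=13≠a[slow]=8 write a[7]=13, slow++,fast++
slow=7 fast=12: a[fast]=14≠a[slow]=13 write a[8]=14, slow++,fast++

length 8; prefix = [1, 2, 5, 6, 7, 8, 13, 14]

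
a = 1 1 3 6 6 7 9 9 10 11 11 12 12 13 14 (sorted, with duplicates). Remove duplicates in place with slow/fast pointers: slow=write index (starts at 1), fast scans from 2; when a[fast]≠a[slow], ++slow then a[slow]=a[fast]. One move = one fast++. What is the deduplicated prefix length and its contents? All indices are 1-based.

length 10; prefix = [1, 3, 6, 7, 9, 10, 11, 12, 13, 14]

(s=1,f=2) a[fast]=1=a[slow] dup → fast++
(s=1,f=3) a[fast]=3≠a[slow]=1 write a[2]=3 → slow++,fast++
(s=2,f=4) a[fast]=6≠a[slow]=3 write a[3]=6 → slow++,fast++
(s=3,f=5) a[fast]=6=a[slow] dup → fast++
(s=3,f=6) a[fast]=7≠a[slow]=6 write a[4]=7 → slow++,fast++
(s=4,f=7) a[fast]=9≠a[slow]=7 write a[5]=9 → slow++,fast++
(s=5,f=8) a[fast]=9=a[slow] dup → fast++
(s=5,f=9) a[fast]=10≠a[slow]=9 write a[6]=10 → slow++,fast++
(s=6,f=10) a[fast]=11≠a[slow]=10 write a[7]=11 → slow++,fast++
(s=7,f=11) a[fast]=11=a[slow] dup → fast++
(s=7,f=12) a[fast]=12≠a[slow]=11 write a[8]=12 → slow++,fast++
(s=8,f=13) a[fast]=12=a[slow] dup → fast++
(s=8,f=14) a[fast]=13≠a[slow]=12 write a[9]=13 → slow++,fast++
(s=9,f=15) a[fast]=14≠a[slow]=13 write a[10]=14 → slow++,fast++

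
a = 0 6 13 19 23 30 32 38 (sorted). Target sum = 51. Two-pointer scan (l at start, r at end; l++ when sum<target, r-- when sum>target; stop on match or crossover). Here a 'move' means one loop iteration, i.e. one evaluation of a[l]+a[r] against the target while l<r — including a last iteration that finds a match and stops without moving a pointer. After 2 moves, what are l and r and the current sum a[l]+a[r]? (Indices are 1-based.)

l=3, r=8, sum=51

[1,8] 0+38=38 <51 → l++
[2,8] 6+38=44 <51 → l++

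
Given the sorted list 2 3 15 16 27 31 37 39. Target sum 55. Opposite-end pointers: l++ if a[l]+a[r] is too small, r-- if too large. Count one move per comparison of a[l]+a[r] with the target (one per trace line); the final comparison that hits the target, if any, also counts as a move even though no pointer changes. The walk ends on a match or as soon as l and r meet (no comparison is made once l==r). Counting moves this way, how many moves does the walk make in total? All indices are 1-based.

[1,8] 2+39=41 <55 → l++
[2,8] 3+39=42 <55 → l++
[3,8] 15+39=54 <55 → l++
[4,8] 16+39=55 → found

4 moves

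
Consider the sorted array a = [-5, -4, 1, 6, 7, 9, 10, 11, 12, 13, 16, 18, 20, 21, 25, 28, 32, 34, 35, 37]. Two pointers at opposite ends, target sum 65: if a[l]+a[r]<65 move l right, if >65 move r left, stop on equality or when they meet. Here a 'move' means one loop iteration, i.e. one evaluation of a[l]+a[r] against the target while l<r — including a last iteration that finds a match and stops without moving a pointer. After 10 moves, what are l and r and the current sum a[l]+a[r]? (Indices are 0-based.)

[0,19] -5+37=32 <65 → l++
[1,19] -4+37=33 <65 → l++
[2,19] 1+37=38 <65 → l++
[3,19] 6+37=43 <65 → l++
[4,19] 7+37=44 <65 → l++
[5,19] 9+37=46 <65 → l++
[6,19] 10+37=47 <65 → l++
[7,19] 11+37=48 <65 → l++
[8,19] 12+37=49 <65 → l++
[9,19] 13+37=50 <65 → l++

l=10, r=19, sum=53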